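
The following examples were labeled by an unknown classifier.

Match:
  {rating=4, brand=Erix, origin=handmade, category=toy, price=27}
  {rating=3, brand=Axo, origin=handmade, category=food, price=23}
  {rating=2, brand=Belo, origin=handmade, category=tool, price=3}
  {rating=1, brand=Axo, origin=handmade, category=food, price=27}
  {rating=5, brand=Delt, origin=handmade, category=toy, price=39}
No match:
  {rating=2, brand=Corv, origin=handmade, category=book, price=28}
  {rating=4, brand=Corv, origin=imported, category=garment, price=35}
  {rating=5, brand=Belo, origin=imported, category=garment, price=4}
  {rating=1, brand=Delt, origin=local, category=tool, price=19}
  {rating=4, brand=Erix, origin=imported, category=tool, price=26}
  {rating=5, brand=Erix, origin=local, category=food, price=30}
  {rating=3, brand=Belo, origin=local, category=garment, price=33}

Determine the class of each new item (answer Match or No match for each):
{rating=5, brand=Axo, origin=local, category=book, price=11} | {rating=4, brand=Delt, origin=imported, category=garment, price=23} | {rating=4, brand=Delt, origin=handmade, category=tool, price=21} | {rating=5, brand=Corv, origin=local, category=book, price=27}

All 'Match' examples share one property — origin is handmade AND price ≠ 28 — and every 'No match' example lacks it.
{rating=5, brand=Axo, origin=local, category=book, price=11} — origin is local, price = 11, hence No match.
{rating=4, brand=Delt, origin=imported, category=garment, price=23} — origin is imported, price = 23, hence No match.
{rating=4, brand=Delt, origin=handmade, category=tool, price=21} — origin is handmade, price = 21, hence Match.
{rating=5, brand=Corv, origin=local, category=book, price=27} — origin is local, price = 27, hence No match.

No match, No match, Match, No match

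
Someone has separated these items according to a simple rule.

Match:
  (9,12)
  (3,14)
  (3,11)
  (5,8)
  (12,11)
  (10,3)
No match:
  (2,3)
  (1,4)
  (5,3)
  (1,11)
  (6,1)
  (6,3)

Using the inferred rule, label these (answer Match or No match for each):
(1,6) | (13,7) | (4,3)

Every 'Match' example satisfies: sum ≥ 13. None of the 'No match' examples do.
(1,6) — 1+6 = 7, hence No match.
(13,7) — 13+7 = 20, hence Match.
(4,3) — 4+3 = 7, hence No match.

No match, Match, No match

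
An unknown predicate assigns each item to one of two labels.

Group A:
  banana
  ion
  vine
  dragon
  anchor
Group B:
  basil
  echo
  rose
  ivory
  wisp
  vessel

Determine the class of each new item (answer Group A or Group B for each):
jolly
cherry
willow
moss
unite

Group B, Group B, Group B, Group B, Group A

Comparing the two groups points to one rule — contains 'n'.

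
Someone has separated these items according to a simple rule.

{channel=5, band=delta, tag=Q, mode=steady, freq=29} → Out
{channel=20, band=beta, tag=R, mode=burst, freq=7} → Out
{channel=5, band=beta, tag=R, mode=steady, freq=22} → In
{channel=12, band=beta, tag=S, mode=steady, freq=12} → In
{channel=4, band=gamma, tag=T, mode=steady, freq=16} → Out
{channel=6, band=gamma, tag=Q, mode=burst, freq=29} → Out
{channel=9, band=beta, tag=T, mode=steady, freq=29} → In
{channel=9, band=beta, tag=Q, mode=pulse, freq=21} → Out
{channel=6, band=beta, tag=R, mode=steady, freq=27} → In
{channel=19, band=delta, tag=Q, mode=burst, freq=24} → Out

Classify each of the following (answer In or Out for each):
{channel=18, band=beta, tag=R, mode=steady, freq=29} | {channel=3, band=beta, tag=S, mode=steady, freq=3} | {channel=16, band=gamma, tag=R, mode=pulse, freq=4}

The distinguishing property — mode is steady AND band is beta — holds for all the 'In' cases and none of the 'Out' cases.

In, In, Out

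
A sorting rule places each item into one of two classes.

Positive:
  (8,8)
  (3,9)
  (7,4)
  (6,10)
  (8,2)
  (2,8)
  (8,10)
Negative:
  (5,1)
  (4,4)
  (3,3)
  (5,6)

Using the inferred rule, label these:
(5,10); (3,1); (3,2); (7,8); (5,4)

Positive, Negative, Negative, Positive, Negative

The classifier is using: max ≥ 7.
(5,10) — max 10, hence Positive. (3,1) — max 3, hence Negative. (3,2) — max 3, hence Negative. (7,8) — max 8, hence Positive. (5,4) — max 5, hence Negative.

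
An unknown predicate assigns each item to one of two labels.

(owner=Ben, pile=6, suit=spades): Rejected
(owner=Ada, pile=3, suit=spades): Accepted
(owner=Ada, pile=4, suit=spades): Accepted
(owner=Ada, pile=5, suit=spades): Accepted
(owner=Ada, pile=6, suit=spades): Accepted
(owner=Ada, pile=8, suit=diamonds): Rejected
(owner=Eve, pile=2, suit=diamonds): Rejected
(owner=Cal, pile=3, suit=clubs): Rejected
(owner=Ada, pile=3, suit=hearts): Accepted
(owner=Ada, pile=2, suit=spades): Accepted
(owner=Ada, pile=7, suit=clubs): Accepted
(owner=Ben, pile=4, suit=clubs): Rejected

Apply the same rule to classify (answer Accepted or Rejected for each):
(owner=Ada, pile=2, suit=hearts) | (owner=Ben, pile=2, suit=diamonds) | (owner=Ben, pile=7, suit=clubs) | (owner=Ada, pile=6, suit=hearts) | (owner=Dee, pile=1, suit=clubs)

The simplest hypothesis consistent with all the labels is: owner is Ada AND pile ≤ 7.
(owner=Ada, pile=2, suit=hearts): owner is Ada, pile = 2, checks out → Accepted. (owner=Ben, pile=2, suit=diamonds): owner is Ben, pile = 2, does not satisfy this → Rejected. (owner=Ben, pile=7, suit=clubs): owner is Ben, pile = 7, does not satisfy this → Rejected. (owner=Ada, pile=6, suit=hearts): owner is Ada, pile = 6, checks out → Accepted. (owner=Dee, pile=1, suit=clubs): owner is Dee, pile = 1, does not satisfy this → Rejected.

Accepted, Rejected, Rejected, Accepted, Rejected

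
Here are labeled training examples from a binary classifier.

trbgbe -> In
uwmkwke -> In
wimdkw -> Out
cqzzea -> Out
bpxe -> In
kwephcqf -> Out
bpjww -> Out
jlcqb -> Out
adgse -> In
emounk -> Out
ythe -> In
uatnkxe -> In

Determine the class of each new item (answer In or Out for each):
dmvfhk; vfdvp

Out, Out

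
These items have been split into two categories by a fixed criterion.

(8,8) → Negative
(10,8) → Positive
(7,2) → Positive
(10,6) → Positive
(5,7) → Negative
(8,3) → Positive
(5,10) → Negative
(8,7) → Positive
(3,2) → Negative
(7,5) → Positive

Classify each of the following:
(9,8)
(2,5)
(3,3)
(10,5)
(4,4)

Positive, Negative, Negative, Positive, Negative

The classifier is using: first > second AND sum ≥ 9.
Positive: (9,8), since 9 > 8, 9+8 = 17.
Negative: (2,5), since 2 < 5, 2+5 = 7.
Negative: (3,3), since 3 = 3, 3+3 = 6.
Positive: (10,5), since 10 > 5, 10+5 = 15.
Negative: (4,4), since 4 = 4, 4+4 = 8.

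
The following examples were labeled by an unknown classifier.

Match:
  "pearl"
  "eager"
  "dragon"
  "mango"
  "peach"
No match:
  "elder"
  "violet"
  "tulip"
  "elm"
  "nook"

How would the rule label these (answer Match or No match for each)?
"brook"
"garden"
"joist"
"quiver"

No match, Match, No match, No match

The pattern is that an item is 'Match' exactly when: contains 'a'.
"brook" — no 'a', hence No match.
"garden" — has 'a', hence Match.
"joist" — no 'a', hence No match.
"quiver" — no 'a', hence No match.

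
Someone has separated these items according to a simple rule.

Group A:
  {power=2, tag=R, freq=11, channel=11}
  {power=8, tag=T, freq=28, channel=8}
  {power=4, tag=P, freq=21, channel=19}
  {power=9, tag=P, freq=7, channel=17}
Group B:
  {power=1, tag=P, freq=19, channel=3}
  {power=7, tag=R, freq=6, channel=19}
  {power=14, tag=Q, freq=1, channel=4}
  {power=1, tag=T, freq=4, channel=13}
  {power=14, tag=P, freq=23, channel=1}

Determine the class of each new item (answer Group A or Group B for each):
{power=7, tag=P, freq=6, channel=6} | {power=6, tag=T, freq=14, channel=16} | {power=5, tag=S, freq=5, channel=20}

Group B, Group A, Group B

'Group A' ⟺ channel ≥ 4 AND freq ≥ 7.
{power=7, tag=P, freq=6, channel=6} — channel = 6, freq = 6, hence Group B.
{power=6, tag=T, freq=14, channel=16} — channel = 16, freq = 14, hence Group A.
{power=5, tag=S, freq=5, channel=20} — channel = 20, freq = 5, hence Group B.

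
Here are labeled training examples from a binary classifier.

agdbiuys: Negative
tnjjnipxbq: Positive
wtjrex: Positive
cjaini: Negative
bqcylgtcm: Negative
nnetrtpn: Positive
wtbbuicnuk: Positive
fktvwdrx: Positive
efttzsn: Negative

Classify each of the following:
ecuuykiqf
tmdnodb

Negative, Negative

The common property of the 'Positive' items is: even length AND contains 't'. No 'Negative' item has it.
ecuuykiqf: length 9, no 't' — does not fit, so Negative.
tmdnodb: length 7, has 't' — does not fit, so Negative.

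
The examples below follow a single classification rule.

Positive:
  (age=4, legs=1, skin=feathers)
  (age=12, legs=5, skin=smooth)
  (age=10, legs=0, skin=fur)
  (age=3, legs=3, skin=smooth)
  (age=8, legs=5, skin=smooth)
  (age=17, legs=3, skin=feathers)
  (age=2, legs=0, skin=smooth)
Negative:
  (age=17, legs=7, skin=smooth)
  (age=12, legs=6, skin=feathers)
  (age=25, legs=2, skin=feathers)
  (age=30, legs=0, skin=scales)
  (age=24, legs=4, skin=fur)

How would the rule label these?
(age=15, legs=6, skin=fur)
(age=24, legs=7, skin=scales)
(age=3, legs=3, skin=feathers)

Negative, Negative, Positive

Rule: legs ≤ 5 AND age ≤ 17. This holds for each 'Positive' example and fails for each 'Negative' one.
(age=15, legs=6, skin=fur): legs = 6, age = 15, does not satisfy this → Negative. (age=24, legs=7, skin=scales): legs = 7, age = 24, does not satisfy this → Negative. (age=3, legs=3, skin=feathers): legs = 3, age = 3, meets the rule → Positive.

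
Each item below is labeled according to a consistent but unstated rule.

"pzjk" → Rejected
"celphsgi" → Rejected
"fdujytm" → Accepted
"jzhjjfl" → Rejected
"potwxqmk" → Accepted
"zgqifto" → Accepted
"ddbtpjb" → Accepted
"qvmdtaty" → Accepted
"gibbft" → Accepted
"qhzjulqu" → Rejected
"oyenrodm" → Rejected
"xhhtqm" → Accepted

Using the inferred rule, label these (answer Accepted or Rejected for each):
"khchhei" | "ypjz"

Rejected, Rejected

A rule that fits every label: contains 't' — true of each 'Accepted' example, false of each 'Rejected' one.
"khchhei" — no 't', hence Rejected.
"ypjz" — no 't', hence Rejected.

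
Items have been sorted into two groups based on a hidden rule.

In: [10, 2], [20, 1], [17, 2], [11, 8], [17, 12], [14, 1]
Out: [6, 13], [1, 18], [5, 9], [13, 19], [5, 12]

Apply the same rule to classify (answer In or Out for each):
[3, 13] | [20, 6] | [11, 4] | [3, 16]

Rule: first > second. This holds for each 'In' example and fails for each 'Out' one.
[3, 13] — 3 < 13, hence Out. [20, 6] — 20 > 6, hence In. [11, 4] — 11 > 4, hence In. [3, 16] — 3 < 16, hence Out.

Out, In, In, Out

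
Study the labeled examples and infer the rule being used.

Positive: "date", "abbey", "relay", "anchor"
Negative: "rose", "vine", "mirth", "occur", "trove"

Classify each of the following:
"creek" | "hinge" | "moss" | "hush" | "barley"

Negative, Negative, Negative, Negative, Positive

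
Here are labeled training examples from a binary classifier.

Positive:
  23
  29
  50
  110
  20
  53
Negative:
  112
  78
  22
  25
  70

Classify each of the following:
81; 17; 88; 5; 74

The common property of the 'Positive' items is: ≡ 2 (mod 3). No 'Negative' item has it.

Negative, Positive, Negative, Positive, Positive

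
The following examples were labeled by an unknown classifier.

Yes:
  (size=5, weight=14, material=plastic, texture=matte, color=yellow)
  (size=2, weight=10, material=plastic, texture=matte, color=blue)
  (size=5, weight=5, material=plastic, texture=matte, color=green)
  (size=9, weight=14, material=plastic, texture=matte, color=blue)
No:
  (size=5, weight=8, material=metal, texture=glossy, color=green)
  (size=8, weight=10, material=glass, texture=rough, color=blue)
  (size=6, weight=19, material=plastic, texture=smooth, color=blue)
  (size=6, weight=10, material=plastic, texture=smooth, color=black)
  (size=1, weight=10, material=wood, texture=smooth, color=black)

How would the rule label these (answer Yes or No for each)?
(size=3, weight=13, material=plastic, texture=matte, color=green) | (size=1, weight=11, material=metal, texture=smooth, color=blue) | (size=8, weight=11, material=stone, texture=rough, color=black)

Looking at the examples, the only property every 'Yes' case has and every 'No' case lacks is: texture is matte.
(size=3, weight=13, material=plastic, texture=matte, color=green): texture is matte — meets the rule, so Yes. (size=1, weight=11, material=metal, texture=smooth, color=blue): texture is smooth — fails this test, so No. (size=8, weight=11, material=stone, texture=rough, color=black): texture is rough — fails this test, so No.

Yes, No, No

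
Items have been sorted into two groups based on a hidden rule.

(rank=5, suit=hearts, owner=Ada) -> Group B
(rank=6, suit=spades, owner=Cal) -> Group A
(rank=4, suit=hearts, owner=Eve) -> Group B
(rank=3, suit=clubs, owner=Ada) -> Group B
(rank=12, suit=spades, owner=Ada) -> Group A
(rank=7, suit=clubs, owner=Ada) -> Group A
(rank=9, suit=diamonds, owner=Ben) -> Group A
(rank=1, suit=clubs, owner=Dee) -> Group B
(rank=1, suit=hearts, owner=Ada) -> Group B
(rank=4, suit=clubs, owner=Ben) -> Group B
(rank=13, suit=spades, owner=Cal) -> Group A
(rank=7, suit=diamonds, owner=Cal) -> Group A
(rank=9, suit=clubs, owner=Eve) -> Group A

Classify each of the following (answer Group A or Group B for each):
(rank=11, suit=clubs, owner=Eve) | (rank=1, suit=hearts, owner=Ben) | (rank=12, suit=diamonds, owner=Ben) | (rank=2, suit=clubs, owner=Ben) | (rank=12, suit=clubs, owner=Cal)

The rule appears to be: rank ≥ 6.
Group A: (rank=11, suit=clubs, owner=Eve), since rank = 11.
Group B: (rank=1, suit=hearts, owner=Ben), since rank = 1.
Group A: (rank=12, suit=diamonds, owner=Ben), since rank = 12.
Group B: (rank=2, suit=clubs, owner=Ben), since rank = 2.
Group A: (rank=12, suit=clubs, owner=Cal), since rank = 12.

Group A, Group B, Group A, Group B, Group A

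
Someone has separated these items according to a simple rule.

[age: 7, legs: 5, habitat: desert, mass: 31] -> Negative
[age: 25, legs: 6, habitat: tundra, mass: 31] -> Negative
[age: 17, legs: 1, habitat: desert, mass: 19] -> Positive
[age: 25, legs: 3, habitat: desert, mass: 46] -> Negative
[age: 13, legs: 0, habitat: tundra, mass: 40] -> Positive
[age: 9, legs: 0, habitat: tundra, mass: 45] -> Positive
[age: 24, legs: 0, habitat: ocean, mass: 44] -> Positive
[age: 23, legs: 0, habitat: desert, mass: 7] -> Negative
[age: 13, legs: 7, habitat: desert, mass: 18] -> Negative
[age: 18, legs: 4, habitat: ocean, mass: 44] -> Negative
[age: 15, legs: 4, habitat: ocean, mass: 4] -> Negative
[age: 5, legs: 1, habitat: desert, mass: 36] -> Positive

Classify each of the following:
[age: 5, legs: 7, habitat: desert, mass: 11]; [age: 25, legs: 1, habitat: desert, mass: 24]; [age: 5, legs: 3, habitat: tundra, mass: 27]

Negative, Positive, Negative

The classifier is using: mass ≥ 18 AND legs ≤ 1.
[age: 5, legs: 7, habitat: desert, mass: 11]: mass = 11, legs = 7, doesn't match → Negative. [age: 25, legs: 1, habitat: desert, mass: 24]: mass = 24, legs = 1, qualifies → Positive. [age: 5, legs: 3, habitat: tundra, mass: 27]: mass = 27, legs = 3, doesn't match → Negative.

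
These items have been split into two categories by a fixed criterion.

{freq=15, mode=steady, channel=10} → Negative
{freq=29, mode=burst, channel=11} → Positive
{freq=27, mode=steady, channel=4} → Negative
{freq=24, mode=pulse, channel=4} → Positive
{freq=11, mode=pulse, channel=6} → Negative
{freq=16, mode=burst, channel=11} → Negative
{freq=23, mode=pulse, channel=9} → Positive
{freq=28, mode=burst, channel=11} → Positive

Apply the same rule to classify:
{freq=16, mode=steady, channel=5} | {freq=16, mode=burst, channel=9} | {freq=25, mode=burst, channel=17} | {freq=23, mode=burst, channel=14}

The distinguishing property — freq ≥ 23 AND freq ≠ 27 — holds for all the 'Positive' cases and none of the 'Negative' cases.
Negative: {freq=16, mode=steady, channel=5}, since freq = 16. Negative: {freq=16, mode=burst, channel=9}, since freq = 16. Positive: {freq=25, mode=burst, channel=17}, since freq = 25. Positive: {freq=23, mode=burst, channel=14}, since freq = 23.

Negative, Negative, Positive, Positive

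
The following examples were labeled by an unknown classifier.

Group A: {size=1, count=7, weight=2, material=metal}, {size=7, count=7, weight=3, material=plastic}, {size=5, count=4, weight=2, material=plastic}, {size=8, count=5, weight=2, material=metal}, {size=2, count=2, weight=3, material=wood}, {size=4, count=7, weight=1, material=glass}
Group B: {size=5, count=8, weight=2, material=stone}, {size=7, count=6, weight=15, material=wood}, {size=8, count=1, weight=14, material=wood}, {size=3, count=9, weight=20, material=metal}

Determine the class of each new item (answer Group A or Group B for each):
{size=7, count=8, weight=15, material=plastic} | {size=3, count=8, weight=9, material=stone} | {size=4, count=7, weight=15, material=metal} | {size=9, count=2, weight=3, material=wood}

Group B, Group B, Group B, Group A

The classifier is using: weight ≤ 3 AND count ≤ 7.
{size=7, count=8, weight=15, material=plastic} — weight = 15, count = 8, hence Group B. {size=3, count=8, weight=9, material=stone} — weight = 9, count = 8, hence Group B. {size=4, count=7, weight=15, material=metal} — weight = 15, count = 7, hence Group B. {size=9, count=2, weight=3, material=wood} — weight = 3, count = 2, hence Group A.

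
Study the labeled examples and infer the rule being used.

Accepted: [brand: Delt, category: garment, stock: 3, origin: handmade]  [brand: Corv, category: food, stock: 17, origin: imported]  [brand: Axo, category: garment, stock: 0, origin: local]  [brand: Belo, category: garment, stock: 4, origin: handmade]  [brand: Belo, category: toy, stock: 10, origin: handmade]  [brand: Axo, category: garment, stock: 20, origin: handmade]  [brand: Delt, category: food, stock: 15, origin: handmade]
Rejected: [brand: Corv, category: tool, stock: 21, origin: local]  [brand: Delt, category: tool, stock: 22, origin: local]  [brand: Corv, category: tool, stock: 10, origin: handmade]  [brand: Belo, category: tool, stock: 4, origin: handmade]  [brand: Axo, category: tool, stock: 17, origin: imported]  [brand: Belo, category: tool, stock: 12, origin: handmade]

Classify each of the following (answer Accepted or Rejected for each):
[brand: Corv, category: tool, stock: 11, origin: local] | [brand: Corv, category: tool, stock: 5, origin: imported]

Rejected, Rejected

Comparing the two groups points to one rule — category is not tool.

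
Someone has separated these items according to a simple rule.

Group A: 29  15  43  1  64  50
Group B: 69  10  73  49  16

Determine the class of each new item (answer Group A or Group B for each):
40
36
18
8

Every 'Group A' example satisfies: ≡ 1 (mod 7). None of the 'Group B' examples do.

Group B, Group A, Group B, Group A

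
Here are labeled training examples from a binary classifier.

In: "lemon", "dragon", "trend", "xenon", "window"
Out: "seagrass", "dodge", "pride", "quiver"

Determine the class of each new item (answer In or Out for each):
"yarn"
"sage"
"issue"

The classifier is using: contains 'n'.

In, Out, Out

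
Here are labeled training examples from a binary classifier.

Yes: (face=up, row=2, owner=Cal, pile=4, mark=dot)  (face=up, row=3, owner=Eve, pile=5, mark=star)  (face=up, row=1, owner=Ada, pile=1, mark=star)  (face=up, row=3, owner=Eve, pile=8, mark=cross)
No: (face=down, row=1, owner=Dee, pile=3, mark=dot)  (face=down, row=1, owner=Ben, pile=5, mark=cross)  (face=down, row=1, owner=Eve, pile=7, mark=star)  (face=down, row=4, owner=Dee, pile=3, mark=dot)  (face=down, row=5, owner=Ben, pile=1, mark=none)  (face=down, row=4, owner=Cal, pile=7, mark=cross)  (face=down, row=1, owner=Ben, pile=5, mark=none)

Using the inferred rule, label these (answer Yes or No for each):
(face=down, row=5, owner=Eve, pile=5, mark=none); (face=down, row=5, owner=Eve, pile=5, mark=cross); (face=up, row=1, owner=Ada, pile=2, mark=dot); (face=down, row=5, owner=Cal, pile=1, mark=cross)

No, No, Yes, No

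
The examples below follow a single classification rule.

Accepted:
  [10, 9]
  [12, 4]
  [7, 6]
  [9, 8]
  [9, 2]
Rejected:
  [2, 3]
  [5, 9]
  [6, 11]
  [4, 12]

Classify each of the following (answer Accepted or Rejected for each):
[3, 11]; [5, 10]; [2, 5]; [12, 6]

Rejected, Rejected, Rejected, Accepted

The classifier is using: first > second.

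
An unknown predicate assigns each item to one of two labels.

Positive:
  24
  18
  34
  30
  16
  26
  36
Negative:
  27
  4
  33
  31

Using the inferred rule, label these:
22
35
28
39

Positive, Negative, Positive, Negative

The common property of the 'Positive' items is: even AND at least 16. No 'Negative' item has it.
22 — 22 is even, 22 ≥ 16, hence Positive. 35 — 35 is odd, 35 ≥ 16, hence Negative. 28 — 28 is even, 28 ≥ 16, hence Positive. 39 — 39 is odd, 39 ≥ 16, hence Negative.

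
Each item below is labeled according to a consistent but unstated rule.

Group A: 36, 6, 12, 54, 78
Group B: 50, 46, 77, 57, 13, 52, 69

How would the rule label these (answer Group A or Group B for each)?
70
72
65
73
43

Group B, Group A, Group B, Group B, Group B

The pattern is that an item is 'Group A' exactly when: multiple of 6.
70 → 70 = 6·11 + 4 → Group B. 72 → 72 = 6·12 → Group A. 65 → 65 = 6·10 + 5 → Group B. 73 → 73 = 6·12 + 1 → Group B. 43 → 43 = 6·7 + 1 → Group B.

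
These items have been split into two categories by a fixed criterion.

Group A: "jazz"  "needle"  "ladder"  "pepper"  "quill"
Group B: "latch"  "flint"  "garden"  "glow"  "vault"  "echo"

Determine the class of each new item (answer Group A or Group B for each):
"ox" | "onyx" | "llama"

Every 'Group A' example satisfies: has a double letter. None of the 'Group B' examples do.
"ox" — no doubled letter, hence Group B.
"onyx" — no doubled letter, hence Group B.
"llama" — 'll' doubled, hence Group A.

Group B, Group B, Group A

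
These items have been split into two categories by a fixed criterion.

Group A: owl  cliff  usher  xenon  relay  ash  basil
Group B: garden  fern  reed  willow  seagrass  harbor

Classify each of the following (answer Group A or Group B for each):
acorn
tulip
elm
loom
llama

Group A, Group A, Group A, Group B, Group A

Every 'Group A' example satisfies: odd length. None of the 'Group B' examples do.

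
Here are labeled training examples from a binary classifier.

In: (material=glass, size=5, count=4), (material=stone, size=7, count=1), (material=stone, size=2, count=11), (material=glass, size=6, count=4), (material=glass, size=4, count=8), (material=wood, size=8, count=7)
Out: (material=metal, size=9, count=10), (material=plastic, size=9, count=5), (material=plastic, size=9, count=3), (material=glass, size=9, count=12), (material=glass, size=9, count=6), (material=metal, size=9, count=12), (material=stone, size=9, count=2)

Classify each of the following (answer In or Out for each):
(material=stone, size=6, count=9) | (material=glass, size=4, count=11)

In, In

The pattern is that an item is 'In' exactly when: size ≤ 8.
(material=stone, size=6, count=9): In (size = 6).
(material=glass, size=4, count=11): In (size = 4).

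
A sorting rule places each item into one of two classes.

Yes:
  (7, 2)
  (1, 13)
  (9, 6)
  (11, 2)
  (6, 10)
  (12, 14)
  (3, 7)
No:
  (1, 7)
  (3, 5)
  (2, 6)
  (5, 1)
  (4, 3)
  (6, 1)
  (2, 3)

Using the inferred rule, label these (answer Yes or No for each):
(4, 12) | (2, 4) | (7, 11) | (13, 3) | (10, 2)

One predicate separates the groups cleanly: sum ≥ 9.
(4, 12): 4+12 = 16 — fits, so Yes.
(2, 4): 2+4 = 6 — does not pass, so No.
(7, 11): 7+11 = 18 — fits, so Yes.
(13, 3): 13+3 = 16 — fits, so Yes.
(10, 2): 10+2 = 12 — fits, so Yes.

Yes, No, Yes, Yes, Yes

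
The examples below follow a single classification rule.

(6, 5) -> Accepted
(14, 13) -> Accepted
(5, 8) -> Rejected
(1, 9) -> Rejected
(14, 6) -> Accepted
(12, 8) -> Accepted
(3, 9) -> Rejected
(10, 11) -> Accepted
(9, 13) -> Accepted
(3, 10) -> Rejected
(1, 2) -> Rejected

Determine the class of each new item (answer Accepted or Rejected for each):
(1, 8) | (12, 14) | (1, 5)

Rejected, Accepted, Rejected

The classifier is using: first ≥ 6.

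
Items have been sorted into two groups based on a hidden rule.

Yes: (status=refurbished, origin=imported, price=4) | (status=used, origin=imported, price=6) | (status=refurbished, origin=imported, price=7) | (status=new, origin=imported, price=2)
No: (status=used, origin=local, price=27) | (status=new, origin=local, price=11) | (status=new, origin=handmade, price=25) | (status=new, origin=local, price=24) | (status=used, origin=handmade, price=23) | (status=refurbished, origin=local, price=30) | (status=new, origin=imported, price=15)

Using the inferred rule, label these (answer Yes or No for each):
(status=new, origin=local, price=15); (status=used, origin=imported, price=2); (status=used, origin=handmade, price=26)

The pattern is that an item is 'Yes' exactly when: price ≤ 7.
No: (status=new, origin=local, price=15), since price = 15.
Yes: (status=used, origin=imported, price=2), since price = 2.
No: (status=used, origin=handmade, price=26), since price = 26.

No, Yes, No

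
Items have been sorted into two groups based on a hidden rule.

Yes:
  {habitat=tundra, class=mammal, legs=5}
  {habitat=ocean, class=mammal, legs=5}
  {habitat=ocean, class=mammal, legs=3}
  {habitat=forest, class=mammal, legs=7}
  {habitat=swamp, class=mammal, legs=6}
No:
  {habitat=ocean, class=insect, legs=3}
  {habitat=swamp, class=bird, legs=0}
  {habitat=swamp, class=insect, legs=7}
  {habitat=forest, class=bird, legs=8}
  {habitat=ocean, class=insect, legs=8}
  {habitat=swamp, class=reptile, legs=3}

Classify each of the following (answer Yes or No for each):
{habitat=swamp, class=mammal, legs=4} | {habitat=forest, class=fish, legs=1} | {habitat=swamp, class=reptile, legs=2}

Yes, No, No

Comparing the two groups points to one rule — class is mammal.
{habitat=swamp, class=mammal, legs=4}: class is mammal, satisfies this → Yes.
{habitat=forest, class=fish, legs=1}: class is fish, does not satisfy this → No.
{habitat=swamp, class=reptile, legs=2}: class is reptile, does not satisfy this → No.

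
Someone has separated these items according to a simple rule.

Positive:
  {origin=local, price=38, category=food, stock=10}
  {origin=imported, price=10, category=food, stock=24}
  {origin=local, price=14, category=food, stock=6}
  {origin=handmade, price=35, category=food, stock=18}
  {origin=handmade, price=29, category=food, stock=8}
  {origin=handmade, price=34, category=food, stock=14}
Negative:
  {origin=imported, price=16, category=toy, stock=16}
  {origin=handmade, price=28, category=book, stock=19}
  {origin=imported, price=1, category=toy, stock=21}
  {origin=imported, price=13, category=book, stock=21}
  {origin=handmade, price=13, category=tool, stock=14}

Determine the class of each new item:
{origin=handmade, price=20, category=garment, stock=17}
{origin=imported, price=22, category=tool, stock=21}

Negative, Negative

Every 'Positive' example satisfies: category is food. None of the 'Negative' examples do.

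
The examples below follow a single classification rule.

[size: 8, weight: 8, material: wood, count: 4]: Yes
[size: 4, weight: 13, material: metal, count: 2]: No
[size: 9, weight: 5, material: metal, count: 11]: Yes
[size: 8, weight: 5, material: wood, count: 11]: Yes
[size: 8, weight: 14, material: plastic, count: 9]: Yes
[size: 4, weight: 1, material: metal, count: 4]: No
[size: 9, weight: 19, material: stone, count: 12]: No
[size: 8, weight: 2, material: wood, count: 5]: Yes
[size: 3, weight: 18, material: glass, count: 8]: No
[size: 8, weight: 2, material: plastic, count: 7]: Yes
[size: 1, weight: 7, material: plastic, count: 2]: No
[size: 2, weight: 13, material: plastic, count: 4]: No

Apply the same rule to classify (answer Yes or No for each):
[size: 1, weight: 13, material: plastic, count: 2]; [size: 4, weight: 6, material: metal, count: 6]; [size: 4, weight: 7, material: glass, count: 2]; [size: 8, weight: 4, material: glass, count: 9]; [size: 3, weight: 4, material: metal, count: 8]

No, No, No, Yes, No

The pattern is that an item is 'Yes' exactly when: count ≤ 11 AND size ≥ 8.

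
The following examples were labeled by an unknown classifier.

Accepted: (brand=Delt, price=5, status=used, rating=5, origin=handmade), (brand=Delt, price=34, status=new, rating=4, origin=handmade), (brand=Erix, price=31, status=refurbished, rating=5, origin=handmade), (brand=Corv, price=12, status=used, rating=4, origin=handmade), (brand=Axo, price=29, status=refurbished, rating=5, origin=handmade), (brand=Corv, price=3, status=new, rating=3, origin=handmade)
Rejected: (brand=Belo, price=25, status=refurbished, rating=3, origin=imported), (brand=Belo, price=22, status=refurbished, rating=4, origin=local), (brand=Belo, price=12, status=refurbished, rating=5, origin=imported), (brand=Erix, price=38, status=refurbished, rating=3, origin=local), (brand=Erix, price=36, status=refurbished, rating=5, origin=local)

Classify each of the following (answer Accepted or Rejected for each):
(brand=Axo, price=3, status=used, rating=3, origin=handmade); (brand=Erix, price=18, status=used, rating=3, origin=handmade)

'Accepted' ⟺ origin is handmade.

Accepted, Accepted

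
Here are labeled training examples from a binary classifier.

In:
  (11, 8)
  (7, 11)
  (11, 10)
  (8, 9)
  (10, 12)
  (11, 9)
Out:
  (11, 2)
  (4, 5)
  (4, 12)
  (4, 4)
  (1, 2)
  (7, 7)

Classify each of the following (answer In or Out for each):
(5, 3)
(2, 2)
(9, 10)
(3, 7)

Every 'In' example satisfies: sum ≥ 17. None of the 'Out' examples do.

Out, Out, In, Out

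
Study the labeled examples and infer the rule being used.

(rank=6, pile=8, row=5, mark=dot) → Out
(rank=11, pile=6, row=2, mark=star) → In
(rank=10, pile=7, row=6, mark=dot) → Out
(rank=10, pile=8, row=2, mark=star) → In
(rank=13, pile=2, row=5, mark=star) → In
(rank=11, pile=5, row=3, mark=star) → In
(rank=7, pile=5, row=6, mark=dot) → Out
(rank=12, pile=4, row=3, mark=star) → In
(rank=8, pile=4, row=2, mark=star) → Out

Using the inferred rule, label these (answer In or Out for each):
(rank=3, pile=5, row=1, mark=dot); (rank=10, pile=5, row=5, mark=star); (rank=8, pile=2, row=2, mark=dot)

Out, In, Out

The classifier is using: mark is star AND rank ≥ 10.
(rank=3, pile=5, row=1, mark=dot) → mark is dot, rank = 3 → Out. (rank=10, pile=5, row=5, mark=star) → mark is star, rank = 10 → In. (rank=8, pile=2, row=2, mark=dot) → mark is dot, rank = 8 → Out.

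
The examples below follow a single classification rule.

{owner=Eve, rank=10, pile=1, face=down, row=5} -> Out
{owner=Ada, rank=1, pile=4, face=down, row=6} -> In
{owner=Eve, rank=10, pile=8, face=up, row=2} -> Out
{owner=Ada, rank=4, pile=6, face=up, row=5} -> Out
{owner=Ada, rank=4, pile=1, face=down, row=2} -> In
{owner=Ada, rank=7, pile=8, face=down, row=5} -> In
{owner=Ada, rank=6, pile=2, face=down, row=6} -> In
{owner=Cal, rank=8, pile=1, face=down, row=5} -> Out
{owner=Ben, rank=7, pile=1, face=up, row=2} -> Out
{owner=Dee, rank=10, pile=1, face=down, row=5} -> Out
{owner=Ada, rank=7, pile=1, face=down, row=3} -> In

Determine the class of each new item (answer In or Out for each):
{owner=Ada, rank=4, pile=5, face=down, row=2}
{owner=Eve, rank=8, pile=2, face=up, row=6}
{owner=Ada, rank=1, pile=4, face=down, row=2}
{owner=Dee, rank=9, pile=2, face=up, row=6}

The common property of the 'In' items is: face is down AND owner is Ada. No 'Out' item has it.
{owner=Ada, rank=4, pile=5, face=down, row=2}: face is down, owner is Ada, has this property → In.
{owner=Eve, rank=8, pile=2, face=up, row=6}: face is up, owner is Eve, does not fit → Out.
{owner=Ada, rank=1, pile=4, face=down, row=2}: face is down, owner is Ada, has this property → In.
{owner=Dee, rank=9, pile=2, face=up, row=6}: face is up, owner is Dee, does not fit → Out.

In, Out, In, Out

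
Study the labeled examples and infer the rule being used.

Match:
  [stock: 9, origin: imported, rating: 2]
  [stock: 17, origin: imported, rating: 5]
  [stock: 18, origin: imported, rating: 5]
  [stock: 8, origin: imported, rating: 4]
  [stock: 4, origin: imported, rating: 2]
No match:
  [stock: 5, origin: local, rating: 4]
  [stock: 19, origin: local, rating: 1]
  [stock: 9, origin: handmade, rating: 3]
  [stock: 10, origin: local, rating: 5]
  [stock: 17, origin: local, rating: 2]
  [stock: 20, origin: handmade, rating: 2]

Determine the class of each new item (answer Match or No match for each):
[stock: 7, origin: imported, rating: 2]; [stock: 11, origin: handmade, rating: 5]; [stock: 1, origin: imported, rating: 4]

The pattern is that an item is 'Match' exactly when: origin is imported.

Match, No match, Match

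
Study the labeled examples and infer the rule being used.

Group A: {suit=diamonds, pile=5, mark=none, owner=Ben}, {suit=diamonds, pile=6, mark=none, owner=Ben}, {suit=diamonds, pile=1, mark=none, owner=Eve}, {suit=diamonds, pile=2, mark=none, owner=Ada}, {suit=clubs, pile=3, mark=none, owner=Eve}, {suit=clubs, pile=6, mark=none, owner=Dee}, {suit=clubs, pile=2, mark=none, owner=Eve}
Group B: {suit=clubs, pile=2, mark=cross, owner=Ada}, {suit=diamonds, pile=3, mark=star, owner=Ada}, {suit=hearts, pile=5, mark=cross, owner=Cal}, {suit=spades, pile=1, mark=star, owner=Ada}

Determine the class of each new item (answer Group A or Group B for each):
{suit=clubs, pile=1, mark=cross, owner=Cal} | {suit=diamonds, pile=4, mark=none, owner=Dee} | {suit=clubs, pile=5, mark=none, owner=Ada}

Group B, Group A, Group A

A rule that fits every label: mark is none — true of each 'Group A' example, false of each 'Group B' one.
{suit=clubs, pile=1, mark=cross, owner=Cal}: mark is cross, lacks this property → Group B. {suit=diamonds, pile=4, mark=none, owner=Dee}: mark is none, matches → Group A. {suit=clubs, pile=5, mark=none, owner=Ada}: mark is none, matches → Group A.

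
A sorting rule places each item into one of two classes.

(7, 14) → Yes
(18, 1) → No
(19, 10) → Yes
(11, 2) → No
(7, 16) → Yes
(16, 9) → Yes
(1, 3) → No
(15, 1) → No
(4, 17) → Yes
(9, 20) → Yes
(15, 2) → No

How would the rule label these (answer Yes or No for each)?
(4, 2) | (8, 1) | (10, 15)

The pattern is that an item is 'Yes' exactly when: sum ≥ 21.
(4, 2) → 4+2 = 6 → No. (8, 1) → 8+1 = 9 → No. (10, 15) → 10+15 = 25 → Yes.

No, No, Yes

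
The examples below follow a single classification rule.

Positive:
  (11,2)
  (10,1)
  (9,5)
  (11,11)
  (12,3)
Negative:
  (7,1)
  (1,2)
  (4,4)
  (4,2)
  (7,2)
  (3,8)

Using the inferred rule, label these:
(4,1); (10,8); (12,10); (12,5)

Negative, Positive, Positive, Positive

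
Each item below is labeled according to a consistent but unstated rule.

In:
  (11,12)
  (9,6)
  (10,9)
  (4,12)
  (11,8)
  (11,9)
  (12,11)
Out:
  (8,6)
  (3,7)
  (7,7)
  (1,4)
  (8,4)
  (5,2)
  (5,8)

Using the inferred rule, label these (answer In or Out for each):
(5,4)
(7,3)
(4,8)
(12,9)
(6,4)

Out, Out, Out, In, Out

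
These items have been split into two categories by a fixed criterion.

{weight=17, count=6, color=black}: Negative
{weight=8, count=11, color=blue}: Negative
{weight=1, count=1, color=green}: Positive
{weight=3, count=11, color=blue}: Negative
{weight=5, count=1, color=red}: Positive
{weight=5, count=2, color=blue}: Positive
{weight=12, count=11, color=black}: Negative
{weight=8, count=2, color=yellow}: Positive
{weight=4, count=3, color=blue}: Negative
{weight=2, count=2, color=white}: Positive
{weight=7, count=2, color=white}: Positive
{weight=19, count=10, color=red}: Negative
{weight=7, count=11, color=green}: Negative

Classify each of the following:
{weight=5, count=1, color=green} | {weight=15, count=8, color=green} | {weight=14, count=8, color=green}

Positive, Negative, Negative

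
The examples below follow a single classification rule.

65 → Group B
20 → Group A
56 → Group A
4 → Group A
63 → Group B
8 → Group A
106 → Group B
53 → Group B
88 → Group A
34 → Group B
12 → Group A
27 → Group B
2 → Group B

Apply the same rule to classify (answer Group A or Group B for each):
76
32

A rule that fits every label: multiple of 4 — true of each 'Group A' example, false of each 'Group B' one.
76: 76 = 4·19 — passes, so Group A. 32: 32 = 4·8 — passes, so Group A.

Group A, Group A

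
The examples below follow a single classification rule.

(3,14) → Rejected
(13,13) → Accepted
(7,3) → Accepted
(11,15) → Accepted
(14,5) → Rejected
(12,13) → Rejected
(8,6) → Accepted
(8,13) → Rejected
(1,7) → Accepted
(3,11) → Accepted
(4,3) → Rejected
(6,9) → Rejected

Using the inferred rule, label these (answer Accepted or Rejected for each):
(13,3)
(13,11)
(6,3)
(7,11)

Every 'Accepted' example satisfies: sum is even. None of the 'Rejected' examples do.
(13,3): 13+3 = 16 — qualifies, so Accepted. (13,11): 13+11 = 24 — qualifies, so Accepted. (6,3): 6+3 = 9 — fails this test, so Rejected. (7,11): 7+11 = 18 — qualifies, so Accepted.

Accepted, Accepted, Rejected, Accepted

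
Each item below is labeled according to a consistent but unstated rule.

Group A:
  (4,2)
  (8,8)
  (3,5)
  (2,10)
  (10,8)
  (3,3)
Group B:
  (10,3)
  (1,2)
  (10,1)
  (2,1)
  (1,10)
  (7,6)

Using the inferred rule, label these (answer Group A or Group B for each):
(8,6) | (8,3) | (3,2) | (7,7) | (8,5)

The pattern is that an item is 'Group A' exactly when: sum is even.
(8,6) — 8+6 = 14, hence Group A. (8,3) — 8+3 = 11, hence Group B. (3,2) — 3+2 = 5, hence Group B. (7,7) — 7+7 = 14, hence Group A. (8,5) — 8+5 = 13, hence Group B.

Group A, Group B, Group B, Group A, Group B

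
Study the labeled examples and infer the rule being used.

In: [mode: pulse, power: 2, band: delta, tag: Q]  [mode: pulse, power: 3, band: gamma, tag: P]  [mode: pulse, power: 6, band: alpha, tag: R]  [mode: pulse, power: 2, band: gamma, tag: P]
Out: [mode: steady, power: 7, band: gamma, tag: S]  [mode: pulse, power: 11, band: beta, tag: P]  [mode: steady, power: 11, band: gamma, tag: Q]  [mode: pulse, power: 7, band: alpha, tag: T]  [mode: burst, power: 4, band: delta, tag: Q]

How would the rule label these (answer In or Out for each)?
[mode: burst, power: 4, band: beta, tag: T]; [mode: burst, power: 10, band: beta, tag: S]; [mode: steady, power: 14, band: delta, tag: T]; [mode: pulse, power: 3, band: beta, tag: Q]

The classifier is using: mode is pulse AND power ≤ 6.

Out, Out, Out, In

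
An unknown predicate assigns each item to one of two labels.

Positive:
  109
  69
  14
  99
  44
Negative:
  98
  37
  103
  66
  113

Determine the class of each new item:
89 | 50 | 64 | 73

Positive, Negative, Positive, Negative

Checking candidate rules against both groups, what survives is: ≡ 4 (mod 5).
89: Positive (89 mod 5 = 4).
50: Negative (50 mod 5 = 0).
64: Positive (64 mod 5 = 4).
73: Negative (73 mod 5 = 3).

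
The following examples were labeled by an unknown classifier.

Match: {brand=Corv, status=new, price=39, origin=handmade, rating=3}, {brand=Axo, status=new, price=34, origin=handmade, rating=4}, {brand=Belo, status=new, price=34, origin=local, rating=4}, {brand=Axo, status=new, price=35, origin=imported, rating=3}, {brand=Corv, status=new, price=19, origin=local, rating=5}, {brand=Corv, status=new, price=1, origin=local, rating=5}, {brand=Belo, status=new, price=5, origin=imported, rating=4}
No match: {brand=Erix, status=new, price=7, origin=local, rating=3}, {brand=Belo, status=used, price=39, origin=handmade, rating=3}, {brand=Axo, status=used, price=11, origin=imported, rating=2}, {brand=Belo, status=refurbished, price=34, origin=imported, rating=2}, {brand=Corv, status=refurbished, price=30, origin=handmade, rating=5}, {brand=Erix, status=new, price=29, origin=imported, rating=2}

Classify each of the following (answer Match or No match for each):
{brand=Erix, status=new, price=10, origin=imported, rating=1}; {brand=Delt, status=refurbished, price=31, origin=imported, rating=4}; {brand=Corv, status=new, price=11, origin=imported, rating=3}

No match, No match, Match

Rule: brand is not Erix AND status is new. This holds for each 'Match' example and fails for each 'No match' one.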